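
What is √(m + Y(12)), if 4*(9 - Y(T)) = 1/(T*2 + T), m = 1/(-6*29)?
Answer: √1088399/348 ≈ 2.9979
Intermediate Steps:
m = -1/174 (m = 1/(-174) = -1/174 ≈ -0.0057471)
Y(T) = 9 - 1/(12*T) (Y(T) = 9 - 1/(4*(T*2 + T)) = 9 - 1/(4*(2*T + T)) = 9 - 1/(3*T)/4 = 9 - 1/(12*T))
√(m + Y(12)) = √(-1/174 + (9 - 1/12/12)) = √(-1/174 + (9 - 1/12*1/12)) = √(-1/174 + (9 - 1/144)) = √(-1/174 + 1295/144) = √(37531/4176) = √1088399/348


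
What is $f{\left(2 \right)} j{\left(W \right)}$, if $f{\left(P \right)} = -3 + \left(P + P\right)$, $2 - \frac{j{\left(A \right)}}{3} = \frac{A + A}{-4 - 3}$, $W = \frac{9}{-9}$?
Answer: $\frac{36}{7} \approx 5.1429$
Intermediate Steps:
$W = -1$ ($W = 9 \left(- \frac{1}{9}\right) = -1$)
$j{\left(A \right)} = 6 + \frac{6 A}{7}$ ($j{\left(A \right)} = 6 - 3 \frac{A + A}{-4 - 3} = 6 - 3 \frac{2 A}{-7} = 6 - 3 \cdot 2 A \left(- \frac{1}{7}\right) = 6 - 3 \left(- \frac{2 A}{7}\right) = 6 + \frac{6 A}{7}$)
$f{\left(P \right)} = -3 + 2 P$
$f{\left(2 \right)} j{\left(W \right)} = \left(-3 + 2 \cdot 2\right) \left(6 + \frac{6}{7} \left(-1\right)\right) = \left(-3 + 4\right) \left(6 - \frac{6}{7}\right) = 1 \cdot \frac{36}{7} = \frac{36}{7}$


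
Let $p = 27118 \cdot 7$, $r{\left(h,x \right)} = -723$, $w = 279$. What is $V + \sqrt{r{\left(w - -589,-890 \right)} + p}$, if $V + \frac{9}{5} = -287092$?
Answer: $- \frac{1435469}{5} + \sqrt{189103} \approx -2.8666 \cdot 10^{5}$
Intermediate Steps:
$V = - \frac{1435469}{5}$ ($V = - \frac{9}{5} - 287092 = - \frac{1435469}{5} \approx -2.8709 \cdot 10^{5}$)
$p = 189826$
$V + \sqrt{r{\left(w - -589,-890 \right)} + p} = - \frac{1435469}{5} + \sqrt{-723 + 189826} = - \frac{1435469}{5} + \sqrt{189103}$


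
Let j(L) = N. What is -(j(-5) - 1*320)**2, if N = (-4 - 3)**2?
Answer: -73441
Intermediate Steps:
N = 49 (N = (-7)**2 = 49)
j(L) = 49
-(j(-5) - 1*320)**2 = -(49 - 1*320)**2 = -(49 - 320)**2 = -1*(-271)**2 = -1*73441 = -73441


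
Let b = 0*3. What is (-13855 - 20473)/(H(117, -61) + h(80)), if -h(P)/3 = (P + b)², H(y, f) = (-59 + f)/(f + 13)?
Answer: 9808/5485 ≈ 1.7881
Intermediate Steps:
b = 0
H(y, f) = (-59 + f)/(13 + f)
h(P) = -3*P² (h(P) = -3*(P + 0)² = -3*P²)
(-13855 - 20473)/(H(117, -61) + h(80)) = (-13855 - 20473)/((-59 - 61)/(13 - 61) - 3*80²) = -34328/(-120/(-48) - 3*6400) = -34328/(-1/48*(-120) - 19200) = -34328/(5/2 - 19200) = -34328/(-38395/2) = -34328*(-2/38395) = 9808/5485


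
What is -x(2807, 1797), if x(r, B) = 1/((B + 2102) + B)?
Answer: -1/5696 ≈ -0.00017556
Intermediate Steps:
x(r, B) = 1/(2102 + 2*B) (x(r, B) = 1/((2102 + B) + B) = 1/(2102 + 2*B))
-x(2807, 1797) = -1/(2*(1051 + 1797)) = -1/(2*2848) = -1*1/5696 = -1/5696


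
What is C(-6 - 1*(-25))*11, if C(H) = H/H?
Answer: 11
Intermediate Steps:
C(H) = 1
C(-6 - 1*(-25))*11 = 1*11 = 11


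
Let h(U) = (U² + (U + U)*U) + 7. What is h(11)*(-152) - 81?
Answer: -56321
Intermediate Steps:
h(U) = 7 + 3*U² (h(U) = (U² + (2*U)*U) + 7 = (U² + 2*U²) + 7 = 3*U² + 7 = 7 + 3*U²)
h(11)*(-152) - 81 = (7 + 3*11²)*(-152) - 81 = (7 + 3*121)*(-152) - 81 = (7 + 363)*(-152) - 81 = 370*(-152) - 81 = -56240 - 81 = -56321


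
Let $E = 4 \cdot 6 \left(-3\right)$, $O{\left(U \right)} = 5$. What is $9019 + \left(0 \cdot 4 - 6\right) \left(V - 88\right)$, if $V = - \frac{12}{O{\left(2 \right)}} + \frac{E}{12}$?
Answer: $\frac{47987}{5} \approx 9597.4$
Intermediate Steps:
$E = -72$ ($E = 24 \left(-3\right) = -72$)
$V = - \frac{42}{5}$ ($V = - \frac{12}{5} - \frac{72}{12} = \left(-12\right) \frac{1}{5} - 6 = - \frac{12}{5} - 6 = - \frac{42}{5} \approx -8.4$)
$9019 + \left(0 \cdot 4 - 6\right) \left(V - 88\right) = 9019 + \left(0 \cdot 4 - 6\right) \left(- \frac{42}{5} - 88\right) = 9019 + \left(0 - 6\right) \left(- \frac{482}{5}\right) = 9019 - - \frac{2892}{5} = 9019 + \frac{2892}{5} = \frac{47987}{5}$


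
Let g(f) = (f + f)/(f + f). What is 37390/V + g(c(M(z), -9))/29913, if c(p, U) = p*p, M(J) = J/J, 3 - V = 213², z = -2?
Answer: -62133428/75390731 ≈ -0.82415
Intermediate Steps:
V = -45366 (V = 3 - 1*213² = 3 - 1*45369 = 3 - 45369 = -45366)
M(J) = 1
c(p, U) = p²
g(f) = 1 (g(f) = (2*f)/((2*f)) = (2*f)*(1/(2*f)) = 1)
37390/V + g(c(M(z), -9))/29913 = 37390/(-45366) + 1/29913 = 37390*(-1/45366) + 1*(1/29913) = -18695/22683 + 1/29913 = -62133428/75390731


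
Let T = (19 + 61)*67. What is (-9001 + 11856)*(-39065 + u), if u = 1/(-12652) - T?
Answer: -1604695863355/12652 ≈ -1.2683e+8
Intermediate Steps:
T = 5360 (T = 80*67 = 5360)
u = -67814721/12652 (u = 1/(-12652) - 1*5360 = -1/12652 - 5360 = -67814721/12652 ≈ -5360.0)
(-9001 + 11856)*(-39065 + u) = (-9001 + 11856)*(-39065 - 67814721/12652) = 2855*(-562065101/12652) = -1604695863355/12652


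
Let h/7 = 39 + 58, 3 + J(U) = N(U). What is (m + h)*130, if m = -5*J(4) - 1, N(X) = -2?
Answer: 91390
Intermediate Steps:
J(U) = -5 (J(U) = -3 - 2 = -5)
h = 679 (h = 7*(39 + 58) = 7*97 = 679)
m = 24 (m = -5*(-5) - 1 = 25 - 1 = 24)
(m + h)*130 = (24 + 679)*130 = 703*130 = 91390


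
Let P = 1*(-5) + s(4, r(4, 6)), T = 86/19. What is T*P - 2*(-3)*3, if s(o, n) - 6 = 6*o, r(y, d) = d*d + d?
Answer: 2492/19 ≈ 131.16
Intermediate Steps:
r(y, d) = d + d**2 (r(y, d) = d**2 + d = d + d**2)
s(o, n) = 6 + 6*o
T = 86/19 (T = 86*(1/19) = 86/19 ≈ 4.5263)
P = 25 (P = 1*(-5) + (6 + 6*4) = -5 + (6 + 24) = -5 + 30 = 25)
T*P - 2*(-3)*3 = (86/19)*25 - 2*(-3)*3 = 2150/19 + 6*3 = 2150/19 + 18 = 2492/19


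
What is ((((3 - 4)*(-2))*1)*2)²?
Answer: 16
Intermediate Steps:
((((3 - 4)*(-2))*1)*2)² = ((-1*(-2)*1)*2)² = ((2*1)*2)² = (2*2)² = 4² = 16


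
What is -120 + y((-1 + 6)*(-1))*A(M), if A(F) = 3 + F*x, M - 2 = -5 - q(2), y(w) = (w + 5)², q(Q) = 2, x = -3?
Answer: -120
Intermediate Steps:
y(w) = (5 + w)²
M = -5 (M = 2 + (-5 - 1*2) = 2 + (-5 - 2) = 2 - 7 = -5)
A(F) = 3 - 3*F (A(F) = 3 + F*(-3) = 3 - 3*F)
-120 + y((-1 + 6)*(-1))*A(M) = -120 + (5 + (-1 + 6)*(-1))²*(3 - 3*(-5)) = -120 + (5 + 5*(-1))²*(3 + 15) = -120 + (5 - 5)²*18 = -120 + 0²*18 = -120 + 0*18 = -120 + 0 = -120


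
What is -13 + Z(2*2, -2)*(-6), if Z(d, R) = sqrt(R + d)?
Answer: -13 - 6*sqrt(2) ≈ -21.485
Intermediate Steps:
-13 + Z(2*2, -2)*(-6) = -13 + sqrt(-2 + 2*2)*(-6) = -13 + sqrt(-2 + 4)*(-6) = -13 + sqrt(2)*(-6) = -13 - 6*sqrt(2)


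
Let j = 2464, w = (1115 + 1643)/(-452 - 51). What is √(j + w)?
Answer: √622026902/503 ≈ 49.583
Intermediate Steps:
w = -2758/503 (w = 2758/(-503) = 2758*(-1/503) = -2758/503 ≈ -5.4831)
√(j + w) = √(2464 - 2758/503) = √(1236634/503) = √622026902/503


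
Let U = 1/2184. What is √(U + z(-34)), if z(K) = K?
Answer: I*√40543230/1092 ≈ 5.8309*I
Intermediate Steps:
U = 1/2184 ≈ 0.00045788
√(U + z(-34)) = √(1/2184 - 34) = √(-74255/2184) = I*√40543230/1092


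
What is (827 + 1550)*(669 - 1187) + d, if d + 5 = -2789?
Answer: -1234080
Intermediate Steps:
d = -2794 (d = -5 - 2789 = -2794)
(827 + 1550)*(669 - 1187) + d = (827 + 1550)*(669 - 1187) - 2794 = 2377*(-518) - 2794 = -1231286 - 2794 = -1234080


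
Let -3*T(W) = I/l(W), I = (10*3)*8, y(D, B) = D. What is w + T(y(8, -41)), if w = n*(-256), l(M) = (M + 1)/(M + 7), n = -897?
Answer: 688496/3 ≈ 2.2950e+5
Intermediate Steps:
l(M) = (1 + M)/(7 + M)
I = 240 (I = 30*8 = 240)
T(W) = -80*(7 + W)/(1 + W) (T(W) = -80/((1 + W)/(7 + W)) = -80*(7 + W)/(1 + W))
w = 229632 (w = -897*(-256) = 229632)
w + T(y(8, -41)) = 229632 + 80*(-7 - 1*8)/(1 + 8) = 229632 + 80*(-7 - 8)/9 = 229632 + 80*(⅑)*(-15) = 229632 - 400/3 = 688496/3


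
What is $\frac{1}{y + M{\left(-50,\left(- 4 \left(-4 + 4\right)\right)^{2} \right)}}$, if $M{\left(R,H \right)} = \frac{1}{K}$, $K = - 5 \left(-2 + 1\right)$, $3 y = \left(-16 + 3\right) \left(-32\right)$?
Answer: $\frac{15}{2083} \approx 0.0072012$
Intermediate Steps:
$y = \frac{416}{3}$ ($y = \frac{\left(-16 + 3\right) \left(-32\right)}{3} = \frac{\left(-13\right) \left(-32\right)}{3} = \frac{1}{3} \cdot 416 = \frac{416}{3} \approx 138.67$)
$K = 5$ ($K = \left(-5\right) \left(-1\right) = 5$)
$M{\left(R,H \right)} = \frac{1}{5}$
$\frac{1}{y + M{\left(-50,\left(- 4 \left(-4 + 4\right)\right)^{2} \right)}} = \frac{1}{\frac{416}{3} + \frac{1}{5}} = \frac{1}{\frac{2083}{15}} = \frac{15}{2083}$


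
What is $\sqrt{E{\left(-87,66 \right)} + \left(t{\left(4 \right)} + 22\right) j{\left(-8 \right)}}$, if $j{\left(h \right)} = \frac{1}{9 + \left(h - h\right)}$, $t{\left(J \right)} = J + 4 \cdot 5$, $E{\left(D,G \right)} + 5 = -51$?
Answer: $\frac{i \sqrt{458}}{3} \approx 7.1336 i$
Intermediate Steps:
$E{\left(D,G \right)} = -56$ ($E{\left(D,G \right)} = -5 - 51 = -56$)
$t{\left(J \right)} = 20 + J$ ($t{\left(J \right)} = J + 20 = 20 + J$)
$j{\left(h \right)} = \frac{1}{9}$ ($j{\left(h \right)} = \frac{1}{9 + 0} = \frac{1}{9}$)
$\sqrt{E{\left(-87,66 \right)} + \left(t{\left(4 \right)} + 22\right) j{\left(-8 \right)}} = \sqrt{-56 + \left(\left(20 + 4\right) + 22\right) \frac{1}{9}} = \sqrt{-56 + \left(24 + 22\right) \frac{1}{9}} = \sqrt{-56 + 46 \cdot \frac{1}{9}} = \sqrt{-56 + \frac{46}{9}} = \sqrt{- \frac{458}{9}} = \frac{i \sqrt{458}}{3}$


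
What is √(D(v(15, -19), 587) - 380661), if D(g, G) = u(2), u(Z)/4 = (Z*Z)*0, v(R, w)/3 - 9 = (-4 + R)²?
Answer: I*√380661 ≈ 616.98*I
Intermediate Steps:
v(R, w) = 27 + 3*(-4 + R)²
u(Z) = 0 (u(Z) = 4*((Z*Z)*0) = 4*(Z²*0) = 4*0 = 0)
D(g, G) = 0
√(D(v(15, -19), 587) - 380661) = √(0 - 380661) = √(-380661) = I*√380661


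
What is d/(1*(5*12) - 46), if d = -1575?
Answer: -225/2 ≈ -112.50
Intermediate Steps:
d/(1*(5*12) - 46) = -1575/(1*(5*12) - 46) = -1575/(1*60 - 46) = -1575/(60 - 46) = -1575/14 = -1575*1/14 = -225/2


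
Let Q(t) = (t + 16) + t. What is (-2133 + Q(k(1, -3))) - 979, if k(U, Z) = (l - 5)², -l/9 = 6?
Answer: 3866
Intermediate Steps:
l = -54 (l = -9*6 = -54)
k(U, Z) = 3481 (k(U, Z) = (-54 - 5)² = (-59)² = 3481)
Q(t) = 16 + 2*t (Q(t) = (16 + t) + t = 16 + 2*t)
(-2133 + Q(k(1, -3))) - 979 = (-2133 + (16 + 2*3481)) - 979 = (-2133 + (16 + 6962)) - 979 = (-2133 + 6978) - 979 = 4845 - 979 = 3866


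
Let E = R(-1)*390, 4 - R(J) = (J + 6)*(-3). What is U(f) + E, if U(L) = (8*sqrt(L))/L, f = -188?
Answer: 7410 - 4*I*sqrt(47)/47 ≈ 7410.0 - 0.58346*I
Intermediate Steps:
R(J) = 22 + 3*J (R(J) = 4 - (J + 6)*(-3) = 4 - (6 + J)*(-3) = 4 - (-18 - 3*J) = 4 + (18 + 3*J) = 22 + 3*J)
U(L) = 8/sqrt(L)
E = 7410 (E = (22 + 3*(-1))*390 = (22 - 3)*390 = 19*390 = 7410)
U(f) + E = 8/sqrt(-188) + 7410 = 8*(-I*sqrt(47)/94) + 7410 = -4*I*sqrt(47)/47 + 7410 = 7410 - 4*I*sqrt(47)/47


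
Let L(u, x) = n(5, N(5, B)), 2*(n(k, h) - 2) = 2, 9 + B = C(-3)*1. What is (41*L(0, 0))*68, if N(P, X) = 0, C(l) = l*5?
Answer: 8364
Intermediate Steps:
C(l) = 5*l
B = -24 (B = -9 + (5*(-3))*1 = -9 - 15*1 = -9 - 15 = -24)
n(k, h) = 3 (n(k, h) = 2 + (½)*2 = 2 + 1 = 3)
L(u, x) = 3
(41*L(0, 0))*68 = (41*3)*68 = 123*68 = 8364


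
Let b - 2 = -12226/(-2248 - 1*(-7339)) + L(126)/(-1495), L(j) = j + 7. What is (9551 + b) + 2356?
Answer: 90620979932/7611045 ≈ 11907.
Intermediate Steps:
L(j) = 7 + j
b = -3732883/7611045 (b = 2 + (-12226/(-2248 - 1*(-7339)) + (7 + 126)/(-1495)) = 2 + (-12226/(-2248 + 7339) + 133*(-1/1495)) = 2 + (-12226/5091 - 133/1495) = 2 - 18954973/7611045 = -3732883/7611045 ≈ -0.49046)
(9551 + b) + 2356 = (9551 - 3732883/7611045) + 2356 = 72689357912/7611045 + 2356 = 90620979932/7611045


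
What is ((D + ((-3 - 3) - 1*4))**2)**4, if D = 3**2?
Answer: 1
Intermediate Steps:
D = 9
((D + ((-3 - 3) - 1*4))**2)**4 = ((9 + ((-3 - 3) - 1*4))**2)**4 = ((9 + (-6 - 4))**2)**4 = ((9 - 10)**2)**4 = ((-1)**2)**4 = 1**4 = 1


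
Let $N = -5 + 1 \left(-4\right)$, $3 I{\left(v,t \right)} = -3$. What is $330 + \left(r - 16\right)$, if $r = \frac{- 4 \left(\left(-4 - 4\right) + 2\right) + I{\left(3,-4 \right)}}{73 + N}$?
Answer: $\frac{20119}{64} \approx 314.36$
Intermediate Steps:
$I{\left(v,t \right)} = -1$ ($I{\left(v,t \right)} = \frac{1}{3} \left(-3\right) = -1$)
$N = -9$ ($N = -5 - 4 = -9$)
$r = \frac{23}{64}$ ($r = \frac{- 4 \left(\left(-4 - 4\right) + 2\right) - 1}{73 - 9} = \frac{- 4 \left(-8 + 2\right) - 1}{64} = \left(\left(-4\right) \left(-6\right) - 1\right) \frac{1}{64} = \left(24 - 1\right) \frac{1}{64} = 23 \cdot \frac{1}{64} = \frac{23}{64} \approx 0.35938$)
$330 + \left(r - 16\right) = 330 + \left(\frac{23}{64} - 16\right) = 330 - \frac{1001}{64} = \frac{20119}{64}$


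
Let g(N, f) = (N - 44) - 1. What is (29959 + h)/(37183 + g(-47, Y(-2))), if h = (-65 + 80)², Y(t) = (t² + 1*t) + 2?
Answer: 30184/37091 ≈ 0.81378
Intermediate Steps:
Y(t) = 2 + t + t² (Y(t) = (t² + t) + 2 = (t + t²) + 2 = 2 + t + t²)
h = 225 (h = 15² = 225)
g(N, f) = -45 + N (g(N, f) = (-44 + N) - 1 = -45 + N)
(29959 + h)/(37183 + g(-47, Y(-2))) = (29959 + 225)/(37183 + (-45 - 47)) = 30184/(37183 - 92) = 30184/37091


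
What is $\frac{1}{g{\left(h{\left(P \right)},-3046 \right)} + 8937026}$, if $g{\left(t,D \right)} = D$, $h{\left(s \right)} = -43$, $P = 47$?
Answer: $\frac{1}{8933980} \approx 1.1193 \cdot 10^{-7}$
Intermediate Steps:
$\frac{1}{g{\left(h{\left(P \right)},-3046 \right)} + 8937026} = \frac{1}{-3046 + 8937026} = \frac{1}{8933980}$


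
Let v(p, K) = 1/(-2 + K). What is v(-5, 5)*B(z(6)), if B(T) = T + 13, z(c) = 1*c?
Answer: 19/3 ≈ 6.3333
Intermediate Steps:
z(c) = c
B(T) = 13 + T
v(-5, 5)*B(z(6)) = (13 + 6)/(-2 + 5) = 19/3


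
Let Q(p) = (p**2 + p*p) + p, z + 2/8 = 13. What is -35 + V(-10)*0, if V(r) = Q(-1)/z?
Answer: -35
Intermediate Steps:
z = 51/4 (z = -1/4 + 13 = 51/4 ≈ 12.750)
Q(p) = p + 2*p**2 (Q(p) = (p**2 + p**2) + p = 2*p**2 + p = p + 2*p**2)
V(r) = 4/51 (V(r) = (-(1 + 2*(-1)))/(51/4) = -(1 - 2)*(4/51) = -1*(-1)*(4/51) = 1*(4/51) = 4/51)
-35 + V(-10)*0 = -35 + (4/51)*0 = -35 + 0 = -35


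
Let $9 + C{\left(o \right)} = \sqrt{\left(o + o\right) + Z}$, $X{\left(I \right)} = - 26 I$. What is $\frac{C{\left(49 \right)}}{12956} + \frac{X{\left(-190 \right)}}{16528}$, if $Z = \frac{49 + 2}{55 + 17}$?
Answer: $\frac{997717}{3345887} + \frac{\sqrt{14214}}{155472} \approx 0.29896$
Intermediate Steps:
$Z = \frac{17}{24}$ ($Z = \frac{51}{72} = 51 \cdot \frac{1}{72} = \frac{17}{24} \approx 0.70833$)
$C{\left(o \right)} = -9 + \sqrt{\frac{17}{24} + 2 o}$ ($C{\left(o \right)} = -9 + \sqrt{\left(o + o\right) + \frac{17}{24}} = -9 + \sqrt{2 o + \frac{17}{24}} = -9 + \sqrt{\frac{17}{24} + 2 o}$)
$\frac{C{\left(49 \right)}}{12956} + \frac{X{\left(-190 \right)}}{16528} = \frac{-9 + \frac{\sqrt{102 + 288 \cdot 49}}{12}}{12956} + \frac{\left(-26\right) \left(-190\right)}{16528} = \left(-9 + \frac{\sqrt{102 + 14112}}{12}\right) \frac{1}{12956} + 4940 \cdot \frac{1}{16528} = \left(-9 + \frac{\sqrt{14214}}{12}\right) \frac{1}{12956} + \frac{1235}{4132} = \left(- \frac{9}{12956} + \frac{\sqrt{14214}}{155472}\right) + \frac{1235}{4132} = \frac{997717}{3345887} + \frac{\sqrt{14214}}{155472}$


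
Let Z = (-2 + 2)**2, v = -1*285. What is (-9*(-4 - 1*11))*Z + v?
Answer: -285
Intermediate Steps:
v = -285
Z = 0 (Z = 0**2 = 0)
(-9*(-4 - 1*11))*Z + v = -9*(-4 - 1*11)*0 - 285 = -9*(-4 - 11)*0 - 285 = -9*(-15)*0 - 285 = 135*0 - 285 = 0 - 285 = -285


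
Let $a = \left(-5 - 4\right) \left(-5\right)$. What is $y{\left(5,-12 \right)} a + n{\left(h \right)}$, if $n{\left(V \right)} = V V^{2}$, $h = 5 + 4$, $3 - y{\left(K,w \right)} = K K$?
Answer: $-261$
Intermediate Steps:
$y{\left(K,w \right)} = 3 - K^{2}$ ($y{\left(K,w \right)} = 3 - K K = 3 - K^{2}$)
$h = 9$
$a = 45$ ($a = \left(-9\right) \left(-5\right) = 45$)
$n{\left(V \right)} = V^{3}$
$y{\left(5,-12 \right)} a + n{\left(h \right)} = \left(3 - 5^{2}\right) 45 + 9^{3} = \left(3 - 25\right) 45 + 729 = \left(-22\right) 45 + 729 = -990 + 729 = -261$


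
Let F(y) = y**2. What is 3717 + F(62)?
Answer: 7561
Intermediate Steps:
3717 + F(62) = 3717 + 62**2 = 3717 + 3844 = 7561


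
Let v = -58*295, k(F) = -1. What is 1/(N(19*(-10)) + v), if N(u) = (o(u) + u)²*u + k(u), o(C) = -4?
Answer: -1/7167951 ≈ -1.3951e-7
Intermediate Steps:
v = -17110
N(u) = -1 + u*(-4 + u)² (N(u) = (-4 + u)²*u - 1 = u*(-4 + u)² - 1 = -1 + u*(-4 + u)²)
1/(N(19*(-10)) + v) = 1/((-1 + (19*(-10))*(-4 + 19*(-10))²) - 17110) = 1/((-1 - 190*(-4 - 190)²) - 17110) = 1/((-1 - 190*(-194)²) - 17110) = 1/((-1 - 190*37636) - 17110) = 1/((-1 - 7150840) - 17110) = 1/(-7150841 - 17110) = 1/(-7167951) = -1/7167951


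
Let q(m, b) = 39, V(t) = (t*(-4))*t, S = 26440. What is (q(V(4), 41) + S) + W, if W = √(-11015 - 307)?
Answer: 26479 + 3*I*√1258 ≈ 26479.0 + 106.4*I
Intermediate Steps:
V(t) = -4*t² (V(t) = (-4*t)*t = -4*t²)
W = 3*I*√1258 (W = √(-11322) = 3*I*√1258 ≈ 106.4*I)
(q(V(4), 41) + S) + W = (39 + 26440) + 3*I*√1258 = 26479 + 3*I*√1258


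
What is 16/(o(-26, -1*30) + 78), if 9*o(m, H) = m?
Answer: 36/169 ≈ 0.21302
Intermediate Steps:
o(m, H) = m/9
16/(o(-26, -1*30) + 78) = 16/((1/9)*(-26) + 78) = 16/(-26/9 + 78) = 16/(676/9) = (9/676)*16 = 36/169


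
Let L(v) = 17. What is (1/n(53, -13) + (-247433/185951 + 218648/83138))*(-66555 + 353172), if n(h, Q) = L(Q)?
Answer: 51151675513601706/131406551023 ≈ 3.8926e+5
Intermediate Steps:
n(h, Q) = 17
(1/n(53, -13) + (-247433/185951 + 218648/83138))*(-66555 + 353172) = (1/17 + (-247433/185951 + 218648/83138))*(-66555 + 353172) = (1/17 + (-247433*1/185951 + 218648*(1/83138)))*286617 = (1/17 + (-247433/185951 + 109324/41569))*286617 = (1/17 + 10043364747/7729797119)*286617 = (178466997818/131406551023)*286617 = 51151675513601706/131406551023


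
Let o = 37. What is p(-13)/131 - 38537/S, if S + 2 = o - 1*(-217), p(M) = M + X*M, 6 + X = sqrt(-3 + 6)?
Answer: -5031967/33012 - 13*sqrt(3)/131 ≈ -152.60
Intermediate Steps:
X = -6 + sqrt(3) (X = -6 + sqrt(-3 + 6) = -6 + sqrt(3) ≈ -4.2680)
p(M) = M + M*(-6 + sqrt(3)) (p(M) = M + (-6 + sqrt(3))*M = M + M*(-6 + sqrt(3)))
S = 252 (S = -2 + (37 - 1*(-217)) = -2 + (37 + 217) = -2 + 254 = 252)
p(-13)/131 - 38537/S = -13*(-5 + sqrt(3))/131 - 38537/252 = (65 - 13*sqrt(3))*(1/131) - 38537/252 = (65/131 - 13*sqrt(3)/131) - 433*89/252 = (65/131 - 13*sqrt(3)/131) - 38537/252 = -5031967/33012 - 13*sqrt(3)/131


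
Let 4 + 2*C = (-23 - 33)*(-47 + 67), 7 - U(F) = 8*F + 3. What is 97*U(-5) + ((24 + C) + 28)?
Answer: 3758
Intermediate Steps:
U(F) = 4 - 8*F (U(F) = 7 - (8*F + 3) = 7 - (3 + 8*F) = 7 + (-3 - 8*F) = 4 - 8*F)
C = -562 (C = -2 + ((-23 - 33)*(-47 + 67))/2 = -2 + (-56*20)/2 = -2 + (1/2)*(-1120) = -2 - 560 = -562)
97*U(-5) + ((24 + C) + 28) = 97*(4 - 8*(-5)) + ((24 - 562) + 28) = 97*(4 + 40) + (-538 + 28) = 97*44 - 510 = 4268 - 510 = 3758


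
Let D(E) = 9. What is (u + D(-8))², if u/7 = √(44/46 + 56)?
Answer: 66053/23 + 126*√30130/23 ≈ 3822.8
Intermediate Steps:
u = 7*√30130/23 (u = 7*√(44/46 + 56) = 7*√(44*(1/46) + 56) = 7*√(22/23 + 56) = 7*√(1310/23) = 7*(√30130/23) = 7*√30130/23 ≈ 52.829)
(u + D(-8))² = (7*√30130/23 + 9)² = (9 + 7*√30130/23)²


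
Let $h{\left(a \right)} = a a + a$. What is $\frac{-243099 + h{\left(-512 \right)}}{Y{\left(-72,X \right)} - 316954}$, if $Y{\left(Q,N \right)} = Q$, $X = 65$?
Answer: $- \frac{18533}{317026} \approx -0.058459$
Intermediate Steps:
$h{\left(a \right)} = a + a^{2}$ ($h{\left(a \right)} = a^{2} + a = a + a^{2}$)
$\frac{-243099 + h{\left(-512 \right)}}{Y{\left(-72,X \right)} - 316954} = \frac{-243099 - 512 \left(1 - 512\right)}{-72 - 316954} = \frac{-243099 - -261632}{-317026} = \left(-243099 + 261632\right) \left(- \frac{1}{317026}\right) = 18533 \left(- \frac{1}{317026}\right) = - \frac{18533}{317026}$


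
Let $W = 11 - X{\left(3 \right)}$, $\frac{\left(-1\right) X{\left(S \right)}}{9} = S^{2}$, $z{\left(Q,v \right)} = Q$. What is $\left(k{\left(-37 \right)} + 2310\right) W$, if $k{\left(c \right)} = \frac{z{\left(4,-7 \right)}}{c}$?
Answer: $\frac{7862872}{37} \approx 2.1251 \cdot 10^{5}$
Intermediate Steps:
$k{\left(c \right)} = \frac{4}{c}$
$X{\left(S \right)} = - 9 S^{2}$
$W = 92$ ($W = 11 - - 9 \cdot 3^{2} = 11 - \left(-9\right) 9 = 11 - -81 = 11 + 81 = 92$)
$\left(k{\left(-37 \right)} + 2310\right) W = \left(\frac{4}{-37} + 2310\right) 92 = \left(4 \left(- \frac{1}{37}\right) + 2310\right) 92 = \left(- \frac{4}{37} + 2310\right) 92 = \frac{85466}{37} \cdot 92 = \frac{7862872}{37}$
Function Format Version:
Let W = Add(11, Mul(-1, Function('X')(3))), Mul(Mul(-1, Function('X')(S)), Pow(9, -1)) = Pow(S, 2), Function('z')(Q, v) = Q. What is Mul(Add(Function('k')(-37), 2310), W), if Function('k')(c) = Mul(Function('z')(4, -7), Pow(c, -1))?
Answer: Rational(7862872, 37) ≈ 2.1251e+5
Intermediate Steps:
Function('k')(c) = Mul(4, Pow(c, -1))
Function('X')(S) = Mul(-9, Pow(S, 2))
W = 92 (W = Add(11, Mul(-1, Mul(-9, Pow(3, 2)))) = Add(11, Mul(-1, Mul(-9, 9))) = Add(11, Mul(-1, -81)) = Add(11, 81) = 92)
Mul(Add(Function('k')(-37), 2310), W) = Mul(Add(Mul(4, Pow(-37, -1)), 2310), 92) = Mul(Add(Mul(4, Rational(-1, 37)), 2310), 92) = Mul(Add(Rational(-4, 37), 2310), 92) = Mul(Rational(85466, 37), 92) = Rational(7862872, 37)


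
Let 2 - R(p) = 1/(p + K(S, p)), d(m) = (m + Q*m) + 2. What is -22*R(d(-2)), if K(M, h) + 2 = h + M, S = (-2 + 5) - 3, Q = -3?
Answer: -209/5 ≈ -41.800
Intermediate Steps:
S = 0 (S = 3 - 3 = 0)
K(M, h) = -2 + M + h (K(M, h) = -2 + (h + M) = -2 + (M + h) = -2 + M + h)
d(m) = 2 - 2*m (d(m) = (m - 3*m) + 2 = -2*m + 2 = 2 - 2*m)
R(p) = 2 - 1/(-2 + 2*p) (R(p) = 2 - 1/(p + (-2 + 0 + p)) = 2 - 1/(p + (-2 + p)) = 2 - 1/(-2 + 2*p))
-22*R(d(-2)) = -11*(-5 + 4*(2 - 2*(-2)))/(-1 + (2 - 2*(-2))) = -11*(-5 + 4*(2 + 4))/(-1 + (2 + 4)) = -11*(-5 + 4*6)/(-1 + 6) = -11*(-5 + 24)/5 = -11*19/5 = -22*19/10 = -209/5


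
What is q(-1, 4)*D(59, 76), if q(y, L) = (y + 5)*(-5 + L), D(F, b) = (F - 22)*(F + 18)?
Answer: -11396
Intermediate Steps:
D(F, b) = (-22 + F)*(18 + F)
q(y, L) = (-5 + L)*(5 + y) (q(y, L) = (5 + y)*(-5 + L) = (-5 + L)*(5 + y))
q(-1, 4)*D(59, 76) = (-25 - 5*(-1) + 5*4 + 4*(-1))*(-396 + 59**2 - 4*59) = (-25 + 5 + 20 - 4)*(-396 + 3481 - 236) = -4*2849 = -11396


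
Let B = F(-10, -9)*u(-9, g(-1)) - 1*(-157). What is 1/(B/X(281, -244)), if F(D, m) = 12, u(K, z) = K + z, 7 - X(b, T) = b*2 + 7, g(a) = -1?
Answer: -562/37 ≈ -15.189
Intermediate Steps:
X(b, T) = -2*b (X(b, T) = 7 - (b*2 + 7) = 7 - (2*b + 7) = 7 - (7 + 2*b) = 7 + (-7 - 2*b) = -2*b)
B = 37 (B = 12*(-9 - 1) - 1*(-157) = 12*(-10) + 157 = -120 + 157 = 37)
1/(B/X(281, -244)) = 1/(37/((-2*281))) = 1/(37/(-562)) = 1/(37*(-1/562)) = 1/(-37/562) = -562/37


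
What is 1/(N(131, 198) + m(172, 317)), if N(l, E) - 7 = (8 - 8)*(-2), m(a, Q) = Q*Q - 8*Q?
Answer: 1/97960 ≈ 1.0208e-5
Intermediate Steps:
m(a, Q) = Q² - 8*Q
N(l, E) = 7 (N(l, E) = 7 + (8 - 8)*(-2) = 7 + 0*(-2) = 7 + 0 = 7)
1/(N(131, 198) + m(172, 317)) = 1/(7 + 317*(-8 + 317)) = 1/(7 + 317*309) = 1/(7 + 97953) = 1/97960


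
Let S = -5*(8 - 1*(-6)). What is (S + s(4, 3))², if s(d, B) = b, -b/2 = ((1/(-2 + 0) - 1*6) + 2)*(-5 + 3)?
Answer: 7744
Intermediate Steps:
b = -18 (b = -2*((1/(-2 + 0) - 1*6) + 2)*(-5 + 3) = -2*((1/(-2) - 6) + 2)*(-2) = -2*((-½ - 6) + 2)*(-2) = -2*(-13/2 + 2)*(-2) = -(-9)*(-2) = -2*9 = -18)
s(d, B) = -18
S = -70 (S = -5*(8 + 6) = -5*14 = -70)
(S + s(4, 3))² = (-70 - 18)² = (-88)² = 7744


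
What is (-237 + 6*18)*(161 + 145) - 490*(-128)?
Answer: 23246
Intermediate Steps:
(-237 + 6*18)*(161 + 145) - 490*(-128) = (-237 + 108)*306 + 62720 = -129*306 + 62720 = -39474 + 62720 = 23246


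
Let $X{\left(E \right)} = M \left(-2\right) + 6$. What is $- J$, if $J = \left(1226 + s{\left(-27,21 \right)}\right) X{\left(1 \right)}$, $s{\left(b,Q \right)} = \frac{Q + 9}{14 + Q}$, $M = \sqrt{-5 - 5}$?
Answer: $- \frac{51528}{7} + \frac{17176 i \sqrt{10}}{7} \approx -7361.1 + 7759.3 i$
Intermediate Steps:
$M = i \sqrt{10}$ ($M = \sqrt{-10} = i \sqrt{10} \approx 3.1623 i$)
$X{\left(E \right)} = 6 - 2 i \sqrt{10}$ ($X{\left(E \right)} = i \sqrt{10} \left(-2\right) + 6 = - 2 i \sqrt{10} + 6 = 6 - 2 i \sqrt{10}$)
$s{\left(b,Q \right)} = \frac{9 + Q}{14 + Q}$
$J = \frac{51528}{7} - \frac{17176 i \sqrt{10}}{7}$ ($J = \left(1226 + \frac{9 + 21}{14 + 21}\right) \left(6 - 2 i \sqrt{10}\right) = \left(1226 + \frac{1}{35} \cdot 30\right) \left(6 - 2 i \sqrt{10}\right) = \left(1226 + \frac{6}{7}\right) \left(6 - 2 i \sqrt{10}\right) = \frac{8588 \left(6 - 2 i \sqrt{10}\right)}{7} = \frac{51528}{7} - \frac{17176 i \sqrt{10}}{7} \approx 7361.1 - 7759.3 i$)
$- J = - (\frac{51528}{7} - \frac{17176 i \sqrt{10}}{7}) = - \frac{51528}{7} + \frac{17176 i \sqrt{10}}{7}$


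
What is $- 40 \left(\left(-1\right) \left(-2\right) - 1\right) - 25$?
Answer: $-65$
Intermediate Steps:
$- 40 \left(\left(-1\right) \left(-2\right) - 1\right) - 25 = - 40 \left(2 - 1\right) - 25 = \left(-40\right) 1 - 25 = -40 - 25 = -65$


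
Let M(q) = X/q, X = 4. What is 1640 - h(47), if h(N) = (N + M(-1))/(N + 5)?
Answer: 85237/52 ≈ 1639.2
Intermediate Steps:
M(q) = 4/q
h(N) = (-4 + N)/(5 + N) (h(N) = (N + 4/(-1))/(N + 5) = (N + 4*(-1))/(5 + N) = (N - 4)/(5 + N) = (-4 + N)/(5 + N))
1640 - h(47) = 1640 - (-4 + 47)/(5 + 47) = 1640 - 43/52 = 85237/52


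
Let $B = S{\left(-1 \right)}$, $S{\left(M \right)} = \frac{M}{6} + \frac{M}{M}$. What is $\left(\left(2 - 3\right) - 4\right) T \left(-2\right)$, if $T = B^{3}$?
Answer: $\frac{625}{108} \approx 5.787$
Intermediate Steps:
$S{\left(M \right)} = 1 + \frac{M}{6}$ ($S{\left(M \right)} = M \frac{1}{6} + 1 = \frac{M}{6} + 1 = 1 + \frac{M}{6}$)
$B = \frac{5}{6}$ ($B = 1 + \frac{1}{6} \left(-1\right) = 1 - \frac{1}{6} = \frac{5}{6} \approx 0.83333$)
$T = \frac{125}{216}$ ($T = \left(\frac{5}{6}\right)^{3} = \frac{125}{216} \approx 0.5787$)
$\left(\left(2 - 3\right) - 4\right) T \left(-2\right) = \left(\left(2 - 3\right) - 4\right) \frac{125}{216} \left(-2\right) = \left(-1 - 4\right) \frac{125}{216} \left(-2\right) = \left(-5\right) \frac{125}{216} \left(-2\right) = \left(- \frac{625}{216}\right) \left(-2\right) = \frac{625}{108}$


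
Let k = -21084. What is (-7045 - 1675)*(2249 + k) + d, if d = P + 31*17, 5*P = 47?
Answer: 821208682/5 ≈ 1.6424e+8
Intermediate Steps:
P = 47/5 (P = (1/5)*47 = 47/5 ≈ 9.4000)
d = 2682/5 (d = 47/5 + 31*17 = 47/5 + 527 = 2682/5 ≈ 536.40)
(-7045 - 1675)*(2249 + k) + d = (-7045 - 1675)*(2249 - 21084) + 2682/5 = -8720*(-18835) + 2682/5 = 164241200 + 2682/5 = 821208682/5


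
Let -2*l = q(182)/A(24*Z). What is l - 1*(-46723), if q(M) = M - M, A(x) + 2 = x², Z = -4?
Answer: 46723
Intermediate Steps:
A(x) = -2 + x²
q(M) = 0
l = 0 (l = -0/(-2 + (24*(-4))²) = -0/(-2 + (-96)²) = -0/(-2 + 9216) = -0/9214 = -½*0 = 0)
l - 1*(-46723) = 0 - 1*(-46723) = 0 + 46723 = 46723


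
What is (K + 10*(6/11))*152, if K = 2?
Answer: 12464/11 ≈ 1133.1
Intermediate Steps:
(K + 10*(6/11))*152 = (2 + 10*(6/11))*152 = (2 + 60/11)*152 = (82/11)*152 = 12464/11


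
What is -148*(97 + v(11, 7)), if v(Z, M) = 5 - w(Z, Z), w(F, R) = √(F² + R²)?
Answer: -15096 + 1628*√2 ≈ -12794.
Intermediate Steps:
v(Z, M) = 5 - √2*√(Z²) (v(Z, M) = 5 - √(Z² + Z²) = 5 - √(2*Z²) = 5 - √2*√(Z²))
-148*(97 + v(11, 7)) = -148*(97 + (5 - √2*√(11²))) = -148*(97 + (5 - √2*√121)) = -148*(97 + (5 - 1*√2*11)) = -148*(97 + (5 - 11*√2)) = -148*(102 - 11*√2) = -15096 + 1628*√2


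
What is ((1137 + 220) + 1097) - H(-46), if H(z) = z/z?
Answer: 2453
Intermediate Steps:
H(z) = 1
((1137 + 220) + 1097) - H(-46) = ((1137 + 220) + 1097) - 1*1 = (1357 + 1097) - 1 = 2454 - 1 = 2453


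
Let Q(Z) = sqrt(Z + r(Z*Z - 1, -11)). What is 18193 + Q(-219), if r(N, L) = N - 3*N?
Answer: 18193 + I*sqrt(96139) ≈ 18193.0 + 310.06*I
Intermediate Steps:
r(N, L) = -2*N
Q(Z) = sqrt(2 + Z - 2*Z**2) (Q(Z) = sqrt(Z - 2*(Z*Z - 1)) = sqrt(Z - 2*(Z**2 - 1)) = sqrt(Z - 2*(-1 + Z**2)) = sqrt(Z + (2 - 2*Z**2)) = sqrt(2 + Z - 2*Z**2))
18193 + Q(-219) = 18193 + sqrt(2 - 219 - 2*(-219)**2) = 18193 + sqrt(2 - 219 - 2*47961) = 18193 + sqrt(2 - 219 - 95922) = 18193 + sqrt(-96139) = 18193 + I*sqrt(96139)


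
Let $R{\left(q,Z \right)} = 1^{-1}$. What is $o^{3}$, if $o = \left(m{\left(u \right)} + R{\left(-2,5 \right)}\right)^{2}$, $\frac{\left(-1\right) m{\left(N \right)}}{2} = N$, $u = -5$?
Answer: $1771561$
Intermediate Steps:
$R{\left(q,Z \right)} = 1$
$m{\left(N \right)} = - 2 N$
$o = 121$ ($o = \left(\left(-2\right) \left(-5\right) + 1\right)^{2} = \left(10 + 1\right)^{2} = 11^{2} = 121$)
$o^{3} = 121^{3} = 1771561$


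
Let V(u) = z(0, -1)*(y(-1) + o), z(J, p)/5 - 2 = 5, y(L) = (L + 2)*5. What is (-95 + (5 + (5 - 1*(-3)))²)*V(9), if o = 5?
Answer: 25900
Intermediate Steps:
y(L) = 10 + 5*L (y(L) = (2 + L)*5 = 10 + 5*L)
z(J, p) = 35 (z(J, p) = 10 + 5*5 = 10 + 25 = 35)
V(u) = 350 (V(u) = 35*((10 + 5*(-1)) + 5) = 35*((10 - 5) + 5) = 35*(5 + 5) = 35*10 = 350)
(-95 + (5 + (5 - 1*(-3)))²)*V(9) = (-95 + (5 + (5 - 1*(-3)))²)*350 = (-95 + (5 + (5 + 3))²)*350 = (-95 + (5 + 8)²)*350 = (-95 + 13²)*350 = (-95 + 169)*350 = 74*350 = 25900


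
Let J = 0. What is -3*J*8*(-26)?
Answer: 0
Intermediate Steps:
-3*J*8*(-26) = -0*8*(-26) = -3*0*(-26) = 0*(-26) = 0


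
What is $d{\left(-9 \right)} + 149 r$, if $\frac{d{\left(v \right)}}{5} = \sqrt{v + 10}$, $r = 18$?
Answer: $2687$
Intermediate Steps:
$d{\left(v \right)} = 5 \sqrt{10 + v}$ ($d{\left(v \right)} = 5 \sqrt{v + 10} = 5 \sqrt{10 + v}$)
$d{\left(-9 \right)} + 149 r = 5 \sqrt{10 - 9} + 149 \cdot 18 = 5 \sqrt{1} + 2682 = 5 \cdot 1 + 2682 = 5 + 2682 = 2687$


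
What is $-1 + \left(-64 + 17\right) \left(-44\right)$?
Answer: $2067$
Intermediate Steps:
$-1 + \left(-64 + 17\right) \left(-44\right) = -1 - -2068 = -1 + 2068 = 2067$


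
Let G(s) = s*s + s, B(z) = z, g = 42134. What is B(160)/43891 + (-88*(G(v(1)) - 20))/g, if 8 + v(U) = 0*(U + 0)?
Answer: -66152624/924651697 ≈ -0.071543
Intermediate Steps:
v(U) = -8 (v(U) = -8 + 0*(U + 0) = -8 + 0*U = -8 + 0 = -8)
G(s) = s + s**2 (G(s) = s**2 + s = s + s**2)
B(160)/43891 + (-88*(G(v(1)) - 20))/g = 160/43891 - 88*(-8*(1 - 8) - 20)/42134 = 160*(1/43891) - 88*(-8*(-7) - 20)*(1/42134) = 160/43891 - 88*(56 - 20)*(1/42134) = 160/43891 - 88*36*(1/42134) = 160/43891 - 3168*1/42134 = 160/43891 - 1584/21067 = -66152624/924651697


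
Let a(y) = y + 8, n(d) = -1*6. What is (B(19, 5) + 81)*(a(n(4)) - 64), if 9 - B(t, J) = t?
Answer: -4402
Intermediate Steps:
n(d) = -6
B(t, J) = 9 - t
a(y) = 8 + y
(B(19, 5) + 81)*(a(n(4)) - 64) = ((9 - 1*19) + 81)*((8 - 6) - 64) = ((9 - 19) + 81)*(2 - 64) = (-10 + 81)*(-62) = 71*(-62) = -4402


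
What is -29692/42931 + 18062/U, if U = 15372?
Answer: 22785307/47138238 ≈ 0.48337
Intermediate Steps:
-29692/42931 + 18062/U = -29692/42931 + 18062/15372 = -29692*1/42931 + 18062*(1/15372) = -29692/42931 + 9031/7686 = 22785307/47138238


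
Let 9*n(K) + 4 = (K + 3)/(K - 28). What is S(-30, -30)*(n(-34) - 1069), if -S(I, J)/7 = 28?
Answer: 1886402/9 ≈ 2.0960e+5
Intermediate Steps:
S(I, J) = -196 (S(I, J) = -7*28 = -196)
n(K) = -4/9 + (3 + K)/(9*(-28 + K)) (n(K) = -4/9 + ((K + 3)/(K - 28))/9 = -4/9 + ((3 + K)/(-28 + K))/9 = -4/9 + (3 + K)/(9*(-28 + K)))
S(-30, -30)*(n(-34) - 1069) = -196*((115 - 3*(-34))/(9*(-28 - 34)) - 1069) = -196*((⅑)*(115 + 102)/(-62) - 1069) = -196*((⅑)*(-1/62)*217 - 1069) = -196*(-7/18 - 1069) = -196*(-19249/18) = 1886402/9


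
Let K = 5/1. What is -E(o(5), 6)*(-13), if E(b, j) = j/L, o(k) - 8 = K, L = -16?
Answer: -39/8 ≈ -4.8750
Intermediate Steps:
K = 5 (K = 5*1 = 5)
o(k) = 13 (o(k) = 8 + 5 = 13)
E(b, j) = -j/16 (E(b, j) = j/(-16) = j*(-1/16) = -j/16)
-E(o(5), 6)*(-13) = -(-1/16*6)*(-13) = -(-3)*(-13)/8 = -1*39/8 = -39/8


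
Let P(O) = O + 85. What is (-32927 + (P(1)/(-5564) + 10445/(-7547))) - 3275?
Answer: -760117668819/20995754 ≈ -36203.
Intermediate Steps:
P(O) = 85 + O
(-32927 + (P(1)/(-5564) + 10445/(-7547))) - 3275 = (-32927 + ((85 + 1)/(-5564) + 10445/(-7547))) - 3275 = (-32927 + (86*(-1/5564) + 10445*(-1/7547))) - 3275 = (-32927 + (-43/2782 - 10445/7547)) - 3275 = (-32927 - 29382511/20995754) - 3275 = -691356574469/20995754 - 3275 = -760117668819/20995754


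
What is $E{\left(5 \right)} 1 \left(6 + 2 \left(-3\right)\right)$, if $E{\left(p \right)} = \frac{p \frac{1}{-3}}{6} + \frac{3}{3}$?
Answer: $0$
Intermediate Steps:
$E{\left(p \right)} = 1 - \frac{p}{18}$ ($E{\left(p \right)} = p \left(- \frac{1}{3}\right) \frac{1}{6} + 3 \cdot \frac{1}{3} = - \frac{p}{3} \cdot \frac{1}{6} + 1 = - \frac{p}{18} + 1 = 1 - \frac{p}{18}$)
$E{\left(5 \right)} 1 \left(6 + 2 \left(-3\right)\right) = \left(1 - \frac{5}{18}\right) 1 \left(6 + 2 \left(-3\right)\right) = \left(1 - \frac{5}{18}\right) 1 \left(6 - 6\right) = \frac{13}{18} \cdot 1 \cdot 0 = \frac{13}{18} \cdot 0 = 0$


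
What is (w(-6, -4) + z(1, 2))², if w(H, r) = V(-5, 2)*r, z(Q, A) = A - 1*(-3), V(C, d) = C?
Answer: 625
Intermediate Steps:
z(Q, A) = 3 + A (z(Q, A) = A + 3 = 3 + A)
w(H, r) = -5*r
(w(-6, -4) + z(1, 2))² = (-5*(-4) + (3 + 2))² = (20 + 5)² = 25² = 625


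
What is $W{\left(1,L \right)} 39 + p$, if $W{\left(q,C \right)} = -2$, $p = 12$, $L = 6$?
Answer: $-66$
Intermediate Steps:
$W{\left(1,L \right)} 39 + p = \left(-2\right) 39 + 12 = -78 + 12 = -66$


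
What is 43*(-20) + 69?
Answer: -791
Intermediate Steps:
43*(-20) + 69 = -860 + 69 = -791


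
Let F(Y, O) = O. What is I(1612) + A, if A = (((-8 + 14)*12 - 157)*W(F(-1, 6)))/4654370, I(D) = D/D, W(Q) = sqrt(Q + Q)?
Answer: 1 - 17*sqrt(3)/465437 ≈ 0.99994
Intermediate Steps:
W(Q) = sqrt(2)*sqrt(Q) (W(Q) = sqrt(2*Q) = sqrt(2)*sqrt(Q))
I(D) = 1
A = -17*sqrt(3)/465437 (A = (((-8 + 14)*12 - 157)*(sqrt(2)*sqrt(6)))/4654370 = ((6*12 - 157)*(2*sqrt(3)))*(1/4654370) = ((72 - 157)*(2*sqrt(3)))*(1/4654370) = -170*sqrt(3)*(1/4654370) = -17*sqrt(3)/465437 ≈ -6.3263e-5)
I(1612) + A = 1 - 17*sqrt(3)/465437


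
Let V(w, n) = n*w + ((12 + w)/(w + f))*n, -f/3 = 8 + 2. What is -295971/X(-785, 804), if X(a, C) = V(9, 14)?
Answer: -295971/112 ≈ -2642.6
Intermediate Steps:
f = -30 (f = -3*(8 + 2) = -3*10 = -30)
V(w, n) = n*w + n*(12 + w)/(-30 + w) (V(w, n) = n*w + ((12 + w)/(w - 30))*n = n*w + ((12 + w)/(-30 + w))*n = n*w + n*(12 + w)/(-30 + w))
X(a, C) = 112 (X(a, C) = 14*(12 + 9² - 29*9)/(-30 + 9) = 14*(12 + 81 - 261)/(-21) = 14*(-1/21)*(-168) = 112)
-295971/X(-785, 804) = -295971/112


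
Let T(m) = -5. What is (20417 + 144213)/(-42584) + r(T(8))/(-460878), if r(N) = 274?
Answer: -18971503289/4906507188 ≈ -3.8666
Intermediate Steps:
(20417 + 144213)/(-42584) + r(T(8))/(-460878) = (20417 + 144213)/(-42584) + 274/(-460878) = 164630*(-1/42584) + 274*(-1/460878) = -82315/21292 - 137/230439 = -18971503289/4906507188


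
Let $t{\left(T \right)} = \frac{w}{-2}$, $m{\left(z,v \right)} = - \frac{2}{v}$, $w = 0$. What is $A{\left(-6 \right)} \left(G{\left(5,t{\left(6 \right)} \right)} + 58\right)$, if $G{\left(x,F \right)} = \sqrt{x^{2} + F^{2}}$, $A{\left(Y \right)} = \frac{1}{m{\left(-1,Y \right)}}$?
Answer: $189$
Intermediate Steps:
$t{\left(T \right)} = 0$ ($t{\left(T \right)} = \frac{0}{-2} = 0 \left(- \frac{1}{2}\right) = 0$)
$A{\left(Y \right)} = - \frac{Y}{2}$ ($A{\left(Y \right)} = \frac{1}{\left(-2\right) \frac{1}{Y}} = - \frac{Y}{2}$)
$G{\left(x,F \right)} = \sqrt{F^{2} + x^{2}}$
$A{\left(-6 \right)} \left(G{\left(5,t{\left(6 \right)} \right)} + 58\right) = \left(- \frac{1}{2}\right) \left(-6\right) \left(\sqrt{0^{2} + 5^{2}} + 58\right) = 3 \left(\sqrt{0 + 25} + 58\right) = 3 \left(\sqrt{25} + 58\right) = 3 \left(5 + 58\right) = 3 \cdot 63 = 189$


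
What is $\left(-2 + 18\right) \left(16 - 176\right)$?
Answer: $-2560$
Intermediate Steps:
$\left(-2 + 18\right) \left(16 - 176\right) = 16 \left(-160\right) = -2560$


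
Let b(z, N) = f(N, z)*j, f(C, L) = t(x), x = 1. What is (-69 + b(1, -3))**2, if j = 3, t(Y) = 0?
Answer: 4761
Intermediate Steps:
f(C, L) = 0
b(z, N) = 0 (b(z, N) = 0*3 = 0)
(-69 + b(1, -3))**2 = (-69 + 0)**2 = (-69)**2 = 4761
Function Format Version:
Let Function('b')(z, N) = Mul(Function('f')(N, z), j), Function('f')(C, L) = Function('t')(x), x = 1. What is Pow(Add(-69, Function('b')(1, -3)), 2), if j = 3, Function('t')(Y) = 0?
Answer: 4761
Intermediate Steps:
Function('f')(C, L) = 0
Function('b')(z, N) = 0 (Function('b')(z, N) = Mul(0, 3) = 0)
Pow(Add(-69, Function('b')(1, -3)), 2) = Pow(Add(-69, 0), 2) = Pow(-69, 2) = 4761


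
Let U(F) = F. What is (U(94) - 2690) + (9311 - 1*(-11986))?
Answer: 18701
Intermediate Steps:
(U(94) - 2690) + (9311 - 1*(-11986)) = (94 - 2690) + (9311 - 1*(-11986)) = -2596 + (9311 + 11986) = -2596 + 21297 = 18701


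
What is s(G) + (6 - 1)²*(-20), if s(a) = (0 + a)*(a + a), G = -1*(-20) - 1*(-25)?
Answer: 3550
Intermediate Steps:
G = 45 (G = 20 + 25 = 45)
s(a) = 2*a² (s(a) = a*(2*a) = 2*a²)
s(G) + (6 - 1)²*(-20) = 2*45² + (6 - 1)²*(-20) = 2*2025 + 5²*(-20) = 4050 + 25*(-20) = 4050 - 500 = 3550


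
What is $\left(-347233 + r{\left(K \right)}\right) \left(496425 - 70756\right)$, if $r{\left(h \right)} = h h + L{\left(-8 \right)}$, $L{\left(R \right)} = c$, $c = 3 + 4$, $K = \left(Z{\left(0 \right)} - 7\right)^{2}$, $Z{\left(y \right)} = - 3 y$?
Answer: $-146781312925$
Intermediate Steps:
$K = 49$ ($K = \left(\left(-3\right) 0 - 7\right)^{2} = \left(0 - 7\right)^{2} = \left(-7\right)^{2} = 49$)
$c = 7$
$L{\left(R \right)} = 7$
$r{\left(h \right)} = 7 + h^{2}$ ($r{\left(h \right)} = h h + 7 = h^{2} + 7 = 7 + h^{2}$)
$\left(-347233 + r{\left(K \right)}\right) \left(496425 - 70756\right) = \left(-347233 + \left(7 + 49^{2}\right)\right) \left(496425 - 70756\right) = \left(-347233 + \left(7 + 2401\right)\right) 425669 = \left(-347233 + 2408\right) 425669 = \left(-344825\right) 425669 = -146781312925$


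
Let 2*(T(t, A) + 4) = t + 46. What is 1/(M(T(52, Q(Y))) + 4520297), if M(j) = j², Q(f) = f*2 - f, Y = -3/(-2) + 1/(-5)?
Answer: 1/4522322 ≈ 2.2113e-7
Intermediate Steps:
Y = 13/10 (Y = -3*(-½) + 1*(-⅕) = 3/2 - ⅕ = 13/10 ≈ 1.3000)
Q(f) = f (Q(f) = 2*f - f = f)
T(t, A) = 19 + t/2 (T(t, A) = -4 + (t + 46)/2 = -4 + (46 + t)/2 = -4 + (23 + t/2) = 19 + t/2)
1/(M(T(52, Q(Y))) + 4520297) = 1/((19 + (½)*52)² + 4520297) = 1/((19 + 26)² + 4520297) = 1/(45² + 4520297) = 1/(2025 + 4520297) = 1/4522322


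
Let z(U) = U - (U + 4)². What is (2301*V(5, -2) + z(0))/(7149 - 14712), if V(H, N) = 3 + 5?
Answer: -18392/7563 ≈ -2.4318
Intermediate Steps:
V(H, N) = 8
z(U) = U - (4 + U)²
(2301*V(5, -2) + z(0))/(7149 - 14712) = (2301*8 + (0 - (4 + 0)²))/(7149 - 14712) = (18408 + (0 - 1*4²))/(-7563) = (18408 + (0 - 1*16))*(-1/7563) = (18408 + (0 - 16))*(-1/7563) = (18408 - 16)*(-1/7563) = 18392*(-1/7563) = -18392/7563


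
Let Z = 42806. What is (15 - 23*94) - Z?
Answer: -44953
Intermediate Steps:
(15 - 23*94) - Z = (15 - 23*94) - 1*42806 = (15 - 2162) - 42806 = -2147 - 42806 = -44953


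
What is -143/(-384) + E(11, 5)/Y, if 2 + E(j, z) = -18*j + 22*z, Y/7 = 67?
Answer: 32507/180096 ≈ 0.18050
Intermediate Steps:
Y = 469 (Y = 7*67 = 469)
E(j, z) = -2 - 18*j + 22*z (E(j, z) = -2 + (-18*j + 22*z) = -2 - 18*j + 22*z)
-143/(-384) + E(11, 5)/Y = -143/(-384) + (-2 - 18*11 + 22*5)/469 = -143*(-1/384) + (-2 - 198 + 110)*(1/469) = 143/384 - 90*1/469 = 143/384 - 90/469 = 32507/180096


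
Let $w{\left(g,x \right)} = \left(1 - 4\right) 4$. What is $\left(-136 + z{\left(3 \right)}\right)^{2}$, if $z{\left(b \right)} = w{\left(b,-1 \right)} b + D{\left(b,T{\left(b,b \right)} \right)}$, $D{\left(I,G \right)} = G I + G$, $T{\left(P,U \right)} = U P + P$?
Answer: $15376$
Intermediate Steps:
$T{\left(P,U \right)} = P + P U$ ($T{\left(P,U \right)} = P U + P = P + P U$)
$w{\left(g,x \right)} = -12$ ($w{\left(g,x \right)} = \left(-3\right) 4 = -12$)
$D{\left(I,G \right)} = G + G I$
$z{\left(b \right)} = - 12 b + b \left(1 + b\right)^{2}$ ($z{\left(b \right)} = - 12 b + b \left(1 + b\right) \left(1 + b\right) = - 12 b + b \left(1 + b\right)^{2}$)
$\left(-136 + z{\left(3 \right)}\right)^{2} = \left(-136 + 3 \left(-12 + \left(1 + 3\right)^{2}\right)\right)^{2} = \left(-136 + 3 \left(-12 + 4^{2}\right)\right)^{2} = \left(-136 + 3 \left(-12 + 16\right)\right)^{2} = \left(-136 + 3 \cdot 4\right)^{2} = \left(-136 + 12\right)^{2} = \left(-124\right)^{2} = 15376$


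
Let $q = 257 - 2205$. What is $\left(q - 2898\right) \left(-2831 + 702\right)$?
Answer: $10317134$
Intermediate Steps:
$q = -1948$ ($q = 257 - 2205 = -1948$)
$\left(q - 2898\right) \left(-2831 + 702\right) = \left(-1948 - 2898\right) \left(-2831 + 702\right) = \left(-4846\right) \left(-2129\right) = 10317134$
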